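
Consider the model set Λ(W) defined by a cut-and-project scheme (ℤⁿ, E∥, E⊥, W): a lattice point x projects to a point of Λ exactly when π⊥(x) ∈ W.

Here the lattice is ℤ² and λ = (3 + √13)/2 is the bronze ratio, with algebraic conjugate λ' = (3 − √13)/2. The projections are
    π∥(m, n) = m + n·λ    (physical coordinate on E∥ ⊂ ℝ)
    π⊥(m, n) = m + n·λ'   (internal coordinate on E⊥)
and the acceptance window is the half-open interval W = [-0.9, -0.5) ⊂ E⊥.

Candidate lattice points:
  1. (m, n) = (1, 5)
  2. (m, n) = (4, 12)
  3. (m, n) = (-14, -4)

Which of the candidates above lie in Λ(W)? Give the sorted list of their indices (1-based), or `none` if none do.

Numerically λ ≈ 3.30278 and λ' = −1/λ ≈ -0.30278.
#1 (1,5): internal coord 1 + (5)·λ' = -0.51388; -0.51388 ∈ [-0.9, -0.5) → IN Λ
#2 (4,12): internal coord 4 + (12)·λ' = +0.36669; +0.36669 ∉ [-0.9, -0.5) → out
#3 (-14,-4): internal coord -14 + (-4)·λ' = -12.78890; -12.78890 ∉ [-0.9, -0.5) → out

1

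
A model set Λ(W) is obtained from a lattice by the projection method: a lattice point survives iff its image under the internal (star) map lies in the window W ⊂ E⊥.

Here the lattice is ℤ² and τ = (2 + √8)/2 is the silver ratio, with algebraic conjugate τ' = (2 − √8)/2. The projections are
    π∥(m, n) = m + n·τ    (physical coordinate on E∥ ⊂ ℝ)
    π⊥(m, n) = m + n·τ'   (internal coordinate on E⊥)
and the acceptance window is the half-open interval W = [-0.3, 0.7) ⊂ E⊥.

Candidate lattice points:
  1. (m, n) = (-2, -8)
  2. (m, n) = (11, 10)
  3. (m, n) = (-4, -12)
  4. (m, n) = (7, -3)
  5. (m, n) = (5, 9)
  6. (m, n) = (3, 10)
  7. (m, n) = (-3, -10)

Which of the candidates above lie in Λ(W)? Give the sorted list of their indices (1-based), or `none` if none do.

τ' = (2−√8)/2 ≈ -0.414214.
[1] lift (-2,-8): star map gives 1.313708; window check -0.3 ≤ 1.313708 < 0.7 is false → out
[2] lift (11,10): star map gives 6.857864; window check -0.3 ≤ 6.857864 < 0.7 is false → out
[3] lift (-4,-12): star map gives 0.970563; window check -0.3 ≤ 0.970563 < 0.7 is false → out
[4] lift (7,-3): star map gives 8.242641; window check -0.3 ≤ 8.242641 < 0.7 is false → out
[5] lift (5,9): star map gives 1.272078; window check -0.3 ≤ 1.272078 < 0.7 is false → out
[6] lift (3,10): star map gives -1.142136; window check -0.3 ≤ -1.142136 < 0.7 is false → out
[7] lift (-3,-10): star map gives 1.142136; window check -0.3 ≤ 1.142136 < 0.7 is false → out

none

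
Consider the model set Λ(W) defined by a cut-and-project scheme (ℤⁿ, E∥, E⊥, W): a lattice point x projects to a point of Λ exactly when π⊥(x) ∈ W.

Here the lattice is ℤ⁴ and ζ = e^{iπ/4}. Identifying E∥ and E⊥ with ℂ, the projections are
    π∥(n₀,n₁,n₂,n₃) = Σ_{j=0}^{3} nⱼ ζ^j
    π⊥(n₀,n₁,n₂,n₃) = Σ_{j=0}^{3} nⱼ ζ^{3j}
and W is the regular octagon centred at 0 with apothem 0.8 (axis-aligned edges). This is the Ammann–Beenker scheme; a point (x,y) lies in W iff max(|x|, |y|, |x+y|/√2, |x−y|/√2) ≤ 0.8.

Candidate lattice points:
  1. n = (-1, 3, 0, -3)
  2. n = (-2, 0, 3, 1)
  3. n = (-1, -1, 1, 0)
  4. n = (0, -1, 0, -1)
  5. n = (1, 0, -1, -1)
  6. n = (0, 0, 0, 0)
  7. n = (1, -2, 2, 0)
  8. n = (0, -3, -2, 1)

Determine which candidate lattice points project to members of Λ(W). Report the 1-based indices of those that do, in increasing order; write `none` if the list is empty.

5, 6

Internal map: ζ^{3j} for j=0..3 gives (1,0), (−√2/2,√2/2), (0,−1), (√2/2,√2/2).
#1 (-1, 3, 0, -3): internal (-5.2426, 0.0000); octagon support 5.2426 vs apothem 0.8 → ∉ W
#2 (-2, 0, 3, 1): internal (-1.2929, -2.2929); octagon support 2.5355 vs apothem 0.8 → ∉ W
#3 (-1, -1, 1, 0): internal (-0.2929, -1.7071); octagon support 1.7071 vs apothem 0.8 → ∉ W
#4 (0, -1, 0, -1): internal (0.0000, -1.4142); octagon support 1.4142 vs apothem 0.8 → ∉ W
#5 (1, 0, -1, -1): internal (0.2929, 0.2929); octagon support 0.4142 vs apothem 0.8 → ∈ W
#6 (0, 0, 0, 0): internal (0.0000, 0.0000); octagon support 0.0000 vs apothem 0.8 → ∈ W
#7 (1, -2, 2, 0): internal (2.4142, -3.4142); octagon support 4.1213 vs apothem 0.8 → ∉ W
#8 (0, -3, -2, 1): internal (2.8284, 0.5858); octagon support 2.8284 vs apothem 0.8 → ∉ W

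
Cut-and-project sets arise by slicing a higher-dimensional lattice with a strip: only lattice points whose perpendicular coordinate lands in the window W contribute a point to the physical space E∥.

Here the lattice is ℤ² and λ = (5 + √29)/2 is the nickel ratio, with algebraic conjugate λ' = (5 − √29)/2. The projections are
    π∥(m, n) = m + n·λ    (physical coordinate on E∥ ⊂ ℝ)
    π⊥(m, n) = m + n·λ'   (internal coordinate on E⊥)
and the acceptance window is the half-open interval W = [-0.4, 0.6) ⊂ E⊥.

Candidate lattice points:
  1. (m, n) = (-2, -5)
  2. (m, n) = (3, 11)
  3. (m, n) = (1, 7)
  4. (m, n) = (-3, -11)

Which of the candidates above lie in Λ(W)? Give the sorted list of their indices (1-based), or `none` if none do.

λ' = (5−√29)/2 ≈ -0.1926.
[1] lift (-2,-5): star map gives -1.0371; window check -0.4 ≤ -1.0371 < 0.6 is false → out
[2] lift (3,11): star map gives 0.8816; window check -0.4 ≤ 0.8816 < 0.6 is false → out
[3] lift (1,7): star map gives -0.3481; window check -0.4 ≤ -0.3481 < 0.6 is true → IN Λ
[4] lift (-3,-11): star map gives -0.8816; window check -0.4 ≤ -0.8816 < 0.6 is false → out

3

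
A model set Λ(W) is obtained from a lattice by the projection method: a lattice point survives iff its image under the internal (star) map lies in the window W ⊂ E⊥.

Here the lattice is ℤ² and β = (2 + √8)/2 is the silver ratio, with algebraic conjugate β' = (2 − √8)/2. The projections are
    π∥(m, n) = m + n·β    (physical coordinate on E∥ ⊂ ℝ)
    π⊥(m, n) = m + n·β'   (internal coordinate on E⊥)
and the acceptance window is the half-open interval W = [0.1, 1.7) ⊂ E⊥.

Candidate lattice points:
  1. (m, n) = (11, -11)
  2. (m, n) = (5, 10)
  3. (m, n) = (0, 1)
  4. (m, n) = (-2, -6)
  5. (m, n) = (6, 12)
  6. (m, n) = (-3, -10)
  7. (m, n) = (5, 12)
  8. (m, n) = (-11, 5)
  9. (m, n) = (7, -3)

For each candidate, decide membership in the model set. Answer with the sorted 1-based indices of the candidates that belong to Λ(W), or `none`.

2, 4, 5, 6

Numerically β ≈ 2.41421 and β' = −1/β ≈ -0.41421.
#1 (11,-11): internal coord 11 + (-11)·β' = +15.55635; +15.55635 ∉ [0.1, 1.7) → out
#2 (5,10): internal coord 5 + (10)·β' = +0.85786; +0.85786 ∈ [0.1, 1.7) → IN Λ
#3 (0,1): internal coord 0 + (1)·β' = -0.41421; -0.41421 ∉ [0.1, 1.7) → out
#4 (-2,-6): internal coord -2 + (-6)·β' = +0.48528; +0.48528 ∈ [0.1, 1.7) → IN Λ
#5 (6,12): internal coord 6 + (12)·β' = +1.02944; +1.02944 ∈ [0.1, 1.7) → IN Λ
#6 (-3,-10): internal coord -3 + (-10)·β' = +1.14214; +1.14214 ∈ [0.1, 1.7) → IN Λ
#7 (5,12): internal coord 5 + (12)·β' = +0.02944; +0.02944 ∉ [0.1, 1.7) → out
#8 (-11,5): internal coord -11 + (5)·β' = -13.07107; -13.07107 ∉ [0.1, 1.7) → out
#9 (7,-3): internal coord 7 + (-3)·β' = +8.24264; +8.24264 ∉ [0.1, 1.7) → out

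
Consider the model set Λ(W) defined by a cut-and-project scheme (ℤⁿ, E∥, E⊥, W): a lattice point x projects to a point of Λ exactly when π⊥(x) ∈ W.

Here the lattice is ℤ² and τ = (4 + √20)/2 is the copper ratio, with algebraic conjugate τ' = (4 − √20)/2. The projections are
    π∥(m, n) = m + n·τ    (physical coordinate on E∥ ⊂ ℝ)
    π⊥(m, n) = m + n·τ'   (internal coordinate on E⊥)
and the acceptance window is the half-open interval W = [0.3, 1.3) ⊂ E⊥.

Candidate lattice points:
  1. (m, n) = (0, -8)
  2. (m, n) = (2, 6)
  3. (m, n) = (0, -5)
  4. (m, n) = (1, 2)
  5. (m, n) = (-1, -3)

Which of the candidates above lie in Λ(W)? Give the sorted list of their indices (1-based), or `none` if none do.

2, 3, 4

Compute τ' = (4−√20)/2 = -0.23607, so π⊥(m,n) = m -0.23607·n.
#1 (0,-8): internal coord 0 + (-8)·τ' = +1.88854; +1.88854 ∉ [0.3, 1.3) → out
#2 (2,6): internal coord 2 + (6)·τ' = +0.58359; +0.58359 ∈ [0.3, 1.3) → IN Λ
#3 (0,-5): internal coord 0 + (-5)·τ' = +1.18034; +1.18034 ∈ [0.3, 1.3) → IN Λ
#4 (1,2): internal coord 1 + (2)·τ' = +0.52786; +0.52786 ∈ [0.3, 1.3) → IN Λ
#5 (-1,-3): internal coord -1 + (-3)·τ' = -0.29180; -0.29180 ∉ [0.3, 1.3) → out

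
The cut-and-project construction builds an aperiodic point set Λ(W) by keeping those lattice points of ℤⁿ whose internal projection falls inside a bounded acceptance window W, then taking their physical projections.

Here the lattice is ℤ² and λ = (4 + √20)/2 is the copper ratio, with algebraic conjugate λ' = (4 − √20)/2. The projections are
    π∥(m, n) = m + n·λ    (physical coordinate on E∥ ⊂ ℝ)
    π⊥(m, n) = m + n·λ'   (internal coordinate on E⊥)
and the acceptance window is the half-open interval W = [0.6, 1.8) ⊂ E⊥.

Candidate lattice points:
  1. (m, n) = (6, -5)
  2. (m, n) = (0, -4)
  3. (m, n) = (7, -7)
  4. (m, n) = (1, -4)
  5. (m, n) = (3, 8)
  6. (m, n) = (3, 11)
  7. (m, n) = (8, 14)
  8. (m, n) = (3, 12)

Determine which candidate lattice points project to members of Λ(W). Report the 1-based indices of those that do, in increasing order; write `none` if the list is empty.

2, 5

Numerically λ ≈ 4.236068 and λ' = −1/λ ≈ -0.236068.
#1 (6,-5): internal coord 6 + (-5)·λ' = +7.180340; +7.180340 ∉ [0.6, 1.8) → out
#2 (0,-4): internal coord 0 + (-4)·λ' = +0.944272; +0.944272 ∈ [0.6, 1.8) → IN Λ
#3 (7,-7): internal coord 7 + (-7)·λ' = +8.652476; +8.652476 ∉ [0.6, 1.8) → out
#4 (1,-4): internal coord 1 + (-4)·λ' = +1.944272; +1.944272 ∉ [0.6, 1.8) → out
#5 (3,8): internal coord 3 + (8)·λ' = +1.111456; +1.111456 ∈ [0.6, 1.8) → IN Λ
#6 (3,11): internal coord 3 + (11)·λ' = +0.403252; +0.403252 ∉ [0.6, 1.8) → out
#7 (8,14): internal coord 8 + (14)·λ' = +4.695048; +4.695048 ∉ [0.6, 1.8) → out
#8 (3,12): internal coord 3 + (12)·λ' = +0.167184; +0.167184 ∉ [0.6, 1.8) → out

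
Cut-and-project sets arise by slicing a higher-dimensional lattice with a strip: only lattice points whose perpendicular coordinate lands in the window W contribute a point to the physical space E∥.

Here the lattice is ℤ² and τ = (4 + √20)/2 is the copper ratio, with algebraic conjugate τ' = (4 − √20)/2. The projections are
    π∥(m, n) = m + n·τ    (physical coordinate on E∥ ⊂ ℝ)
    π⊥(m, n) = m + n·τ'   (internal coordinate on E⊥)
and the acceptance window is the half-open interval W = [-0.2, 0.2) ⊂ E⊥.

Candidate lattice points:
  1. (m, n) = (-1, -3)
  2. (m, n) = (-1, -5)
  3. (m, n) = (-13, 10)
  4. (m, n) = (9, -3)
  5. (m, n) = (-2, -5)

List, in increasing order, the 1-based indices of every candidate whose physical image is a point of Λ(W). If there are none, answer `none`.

2

Numerically τ ≈ 4.23607 and τ' = −1/τ ≈ -0.23607.
candidate 1: (m,n)=(-1,-3) → π∥ = -1-3·τ ≈ -13.70820, π⊥ = -1-3·τ' ≈ -0.29180 ∉ [-0.2, 0.2) ⇒ out
candidate 2: (m,n)=(-1,-5) → π∥ = -1-5·τ ≈ -22.18034, π⊥ = -1-5·τ' ≈ 0.18034 ∈ [-0.2, 0.2) ⇒ IN Λ
candidate 3: (m,n)=(-13,10) → π∥ = -13+10·τ ≈ 29.36068, π⊥ = -13+10·τ' ≈ -15.36068 ∉ [-0.2, 0.2) ⇒ out
candidate 4: (m,n)=(9,-3) → π∥ = 9-3·τ ≈ -3.70820, π⊥ = 9-3·τ' ≈ 9.70820 ∉ [-0.2, 0.2) ⇒ out
candidate 5: (m,n)=(-2,-5) → π∥ = -2-5·τ ≈ -23.18034, π⊥ = -2-5·τ' ≈ -0.81966 ∉ [-0.2, 0.2) ⇒ out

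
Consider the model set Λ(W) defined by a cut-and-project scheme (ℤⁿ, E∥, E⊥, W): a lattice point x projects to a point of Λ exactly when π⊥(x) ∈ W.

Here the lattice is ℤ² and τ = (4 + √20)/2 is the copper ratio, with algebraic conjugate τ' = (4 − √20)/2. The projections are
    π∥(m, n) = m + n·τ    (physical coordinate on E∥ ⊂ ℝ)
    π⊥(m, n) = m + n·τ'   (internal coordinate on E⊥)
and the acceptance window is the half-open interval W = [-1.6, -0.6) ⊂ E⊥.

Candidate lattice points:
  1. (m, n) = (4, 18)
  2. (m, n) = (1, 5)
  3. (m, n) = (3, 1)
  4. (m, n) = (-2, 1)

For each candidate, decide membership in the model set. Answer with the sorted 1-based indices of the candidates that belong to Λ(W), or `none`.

τ' = (4−√20)/2 ≈ -0.23607.
#1 (4,18): internal coord 4 + (18)·τ' = -0.24922; -0.24922 ∉ [-1.6, -0.6) → out
#2 (1,5): internal coord 1 + (5)·τ' = -0.18034; -0.18034 ∉ [-1.6, -0.6) → out
#3 (3,1): internal coord 3 + (1)·τ' = +2.76393; +2.76393 ∉ [-1.6, -0.6) → out
#4 (-2,1): internal coord -2 + (1)·τ' = -2.23607; -2.23607 ∉ [-1.6, -0.6) → out

none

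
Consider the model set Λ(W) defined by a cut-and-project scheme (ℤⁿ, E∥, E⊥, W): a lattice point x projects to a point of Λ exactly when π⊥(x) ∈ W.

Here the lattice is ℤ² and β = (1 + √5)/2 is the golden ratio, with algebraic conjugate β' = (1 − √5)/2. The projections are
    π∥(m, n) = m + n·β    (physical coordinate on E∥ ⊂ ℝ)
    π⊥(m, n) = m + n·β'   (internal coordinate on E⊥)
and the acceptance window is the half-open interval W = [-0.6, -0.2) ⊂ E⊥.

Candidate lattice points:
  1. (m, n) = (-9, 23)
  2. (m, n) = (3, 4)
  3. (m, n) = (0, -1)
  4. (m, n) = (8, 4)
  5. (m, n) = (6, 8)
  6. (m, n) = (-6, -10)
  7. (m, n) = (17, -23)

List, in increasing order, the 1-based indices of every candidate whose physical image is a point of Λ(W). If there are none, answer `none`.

none

Numerically β ≈ 1.618034 and β' = −1/β ≈ -0.618034.
#1 (-9,23): internal coord -9 + (23)·β' = -23.214782; -23.214782 ∉ [-0.6, -0.2) → out
#2 (3,4): internal coord 3 + (4)·β' = +0.527864; +0.527864 ∉ [-0.6, -0.2) → out
#3 (0,-1): internal coord 0 + (-1)·β' = +0.618034; +0.618034 ∉ [-0.6, -0.2) → out
#4 (8,4): internal coord 8 + (4)·β' = +5.527864; +5.527864 ∉ [-0.6, -0.2) → out
#5 (6,8): internal coord 6 + (8)·β' = +1.055728; +1.055728 ∉ [-0.6, -0.2) → out
#6 (-6,-10): internal coord -6 + (-10)·β' = +0.180340; +0.180340 ∉ [-0.6, -0.2) → out
#7 (17,-23): internal coord 17 + (-23)·β' = +31.214782; +31.214782 ∉ [-0.6, -0.2) → out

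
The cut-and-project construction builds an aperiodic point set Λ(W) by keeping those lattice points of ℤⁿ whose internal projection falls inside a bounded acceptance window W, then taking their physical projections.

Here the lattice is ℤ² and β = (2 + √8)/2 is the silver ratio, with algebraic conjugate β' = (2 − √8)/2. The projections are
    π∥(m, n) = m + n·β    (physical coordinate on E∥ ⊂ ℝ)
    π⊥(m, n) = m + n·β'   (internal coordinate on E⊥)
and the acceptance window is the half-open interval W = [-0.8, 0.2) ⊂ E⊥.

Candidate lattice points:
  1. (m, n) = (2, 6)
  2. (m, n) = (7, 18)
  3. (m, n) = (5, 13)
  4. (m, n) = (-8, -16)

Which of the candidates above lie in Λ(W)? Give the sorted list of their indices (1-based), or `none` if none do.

1, 2, 3

Numerically β ≈ 2.41421 and β' = −1/β ≈ -0.41421.
#1 (2,6): internal coord 2 + (6)·β' = -0.48528; -0.48528 ∈ [-0.8, 0.2) → IN Λ
#2 (7,18): internal coord 7 + (18)·β' = -0.45584; -0.45584 ∈ [-0.8, 0.2) → IN Λ
#3 (5,13): internal coord 5 + (13)·β' = -0.38478; -0.38478 ∈ [-0.8, 0.2) → IN Λ
#4 (-8,-16): internal coord -8 + (-16)·β' = -1.37258; -1.37258 ∉ [-0.8, 0.2) → out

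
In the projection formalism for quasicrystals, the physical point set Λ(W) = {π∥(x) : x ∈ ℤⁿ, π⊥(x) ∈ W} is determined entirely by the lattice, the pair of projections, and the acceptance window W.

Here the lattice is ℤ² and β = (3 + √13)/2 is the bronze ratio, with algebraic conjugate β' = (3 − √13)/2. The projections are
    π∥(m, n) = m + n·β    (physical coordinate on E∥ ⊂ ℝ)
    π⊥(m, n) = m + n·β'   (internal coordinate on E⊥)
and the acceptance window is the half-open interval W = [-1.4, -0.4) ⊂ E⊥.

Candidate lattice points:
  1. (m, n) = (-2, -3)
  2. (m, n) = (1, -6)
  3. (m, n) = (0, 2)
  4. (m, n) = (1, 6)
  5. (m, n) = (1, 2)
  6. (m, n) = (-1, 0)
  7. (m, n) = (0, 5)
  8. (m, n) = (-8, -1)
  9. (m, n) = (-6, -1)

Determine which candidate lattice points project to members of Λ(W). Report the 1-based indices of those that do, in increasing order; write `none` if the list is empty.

Compute β' = (3−√13)/2 = -0.302776, so π⊥(m,n) = m -0.302776·n.
candidate 1: (m,n)=(-2,-3) → π∥ = -2-3·β ≈ -11.908327, π⊥ = -2-3·β' ≈ -1.091673 ∈ [-1.4, -0.4) ⇒ IN Λ
candidate 2: (m,n)=(1,-6) → π∥ = 1-6·β ≈ -18.816654, π⊥ = 1-6·β' ≈ 2.816654 ∉ [-1.4, -0.4) ⇒ out
candidate 3: (m,n)=(0,2) → π∥ = 0+2·β ≈ 6.605551, π⊥ = 0+2·β' ≈ -0.605551 ∈ [-1.4, -0.4) ⇒ IN Λ
candidate 4: (m,n)=(1,6) → π∥ = 1+6·β ≈ 20.816654, π⊥ = 1+6·β' ≈ -0.816654 ∈ [-1.4, -0.4) ⇒ IN Λ
candidate 5: (m,n)=(1,2) → π∥ = 1+2·β ≈ 7.605551, π⊥ = 1+2·β' ≈ 0.394449 ∉ [-1.4, -0.4) ⇒ out
candidate 6: (m,n)=(-1,0) → π∥ = -1+0·β ≈ -1.000000, π⊥ = -1+0·β' ≈ -1.000000 ∈ [-1.4, -0.4) ⇒ IN Λ
candidate 7: (m,n)=(0,5) → π∥ = 0+5·β ≈ 16.513878, π⊥ = 0+5·β' ≈ -1.513878 ∉ [-1.4, -0.4) ⇒ out
candidate 8: (m,n)=(-8,-1) → π∥ = -8-1·β ≈ -11.302776, π⊥ = -8-1·β' ≈ -7.697224 ∉ [-1.4, -0.4) ⇒ out
candidate 9: (m,n)=(-6,-1) → π∥ = -6-1·β ≈ -9.302776, π⊥ = -6-1·β' ≈ -5.697224 ∉ [-1.4, -0.4) ⇒ out

1, 3, 4, 6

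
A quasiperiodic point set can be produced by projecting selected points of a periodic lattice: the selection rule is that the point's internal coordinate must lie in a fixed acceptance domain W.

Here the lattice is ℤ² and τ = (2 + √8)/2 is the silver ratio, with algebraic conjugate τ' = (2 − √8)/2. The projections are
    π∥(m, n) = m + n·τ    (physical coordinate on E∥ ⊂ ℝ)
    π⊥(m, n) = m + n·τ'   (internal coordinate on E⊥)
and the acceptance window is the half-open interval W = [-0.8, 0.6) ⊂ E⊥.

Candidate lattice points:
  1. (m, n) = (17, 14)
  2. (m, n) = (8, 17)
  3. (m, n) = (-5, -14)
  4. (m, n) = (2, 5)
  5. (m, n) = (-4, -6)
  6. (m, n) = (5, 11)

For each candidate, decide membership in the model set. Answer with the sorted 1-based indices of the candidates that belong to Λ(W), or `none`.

4, 6

Compute τ' = (2−√8)/2 = -0.4142, so π⊥(m,n) = m -0.4142·n.
#1 (17,14): internal coord 17 + (14)·τ' = +11.2010; +11.2010 ∉ [-0.8, 0.6) → out
#2 (8,17): internal coord 8 + (17)·τ' = +0.9584; +0.9584 ∉ [-0.8, 0.6) → out
#3 (-5,-14): internal coord -5 + (-14)·τ' = +0.7990; +0.7990 ∉ [-0.8, 0.6) → out
#4 (2,5): internal coord 2 + (5)·τ' = -0.0711; -0.0711 ∈ [-0.8, 0.6) → IN Λ
#5 (-4,-6): internal coord -4 + (-6)·τ' = -1.5147; -1.5147 ∉ [-0.8, 0.6) → out
#6 (5,11): internal coord 5 + (11)·τ' = +0.4437; +0.4437 ∈ [-0.8, 0.6) → IN Λ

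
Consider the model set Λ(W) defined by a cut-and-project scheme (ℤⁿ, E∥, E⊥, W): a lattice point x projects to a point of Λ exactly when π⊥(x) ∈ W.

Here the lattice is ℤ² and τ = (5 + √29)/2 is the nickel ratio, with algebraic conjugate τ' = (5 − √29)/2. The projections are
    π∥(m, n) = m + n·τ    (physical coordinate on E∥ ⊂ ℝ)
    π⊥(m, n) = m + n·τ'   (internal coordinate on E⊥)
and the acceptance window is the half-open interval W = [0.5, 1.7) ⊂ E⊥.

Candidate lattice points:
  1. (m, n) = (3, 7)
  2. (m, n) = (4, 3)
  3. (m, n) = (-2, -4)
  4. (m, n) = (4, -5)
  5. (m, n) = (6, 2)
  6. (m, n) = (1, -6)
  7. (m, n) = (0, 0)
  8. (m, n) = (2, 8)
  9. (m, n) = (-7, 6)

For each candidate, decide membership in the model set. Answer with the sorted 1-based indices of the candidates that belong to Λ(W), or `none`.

1

Numerically τ ≈ 5.192582 and τ' = −1/τ ≈ -0.192582.
candidate 1: (m,n)=(3,7) → π∥ = 3+7·τ ≈ 39.348077, π⊥ = 3+7·τ' ≈ 1.651923 ∈ [0.5, 1.7) ⇒ IN Λ
candidate 2: (m,n)=(4,3) → π∥ = 4+3·τ ≈ 19.577747, π⊥ = 4+3·τ' ≈ 3.422253 ∉ [0.5, 1.7) ⇒ out
candidate 3: (m,n)=(-2,-4) → π∥ = -2-4·τ ≈ -22.770330, π⊥ = -2-4·τ' ≈ -1.229670 ∉ [0.5, 1.7) ⇒ out
candidate 4: (m,n)=(4,-5) → π∥ = 4-5·τ ≈ -21.962912, π⊥ = 4-5·τ' ≈ 4.962912 ∉ [0.5, 1.7) ⇒ out
candidate 5: (m,n)=(6,2) → π∥ = 6+2·τ ≈ 16.385165, π⊥ = 6+2·τ' ≈ 5.614835 ∉ [0.5, 1.7) ⇒ out
candidate 6: (m,n)=(1,-6) → π∥ = 1-6·τ ≈ -30.155494, π⊥ = 1-6·τ' ≈ 2.155494 ∉ [0.5, 1.7) ⇒ out
candidate 7: (m,n)=(0,0) → π∥ = 0+0·τ ≈ 0.000000, π⊥ = 0+0·τ' ≈ 0.000000 ∉ [0.5, 1.7) ⇒ out
candidate 8: (m,n)=(2,8) → π∥ = 2+8·τ ≈ 43.540659, π⊥ = 2+8·τ' ≈ 0.459341 ∉ [0.5, 1.7) ⇒ out
candidate 9: (m,n)=(-7,6) → π∥ = -7+6·τ ≈ 24.155494, π⊥ = -7+6·τ' ≈ -8.155494 ∉ [0.5, 1.7) ⇒ out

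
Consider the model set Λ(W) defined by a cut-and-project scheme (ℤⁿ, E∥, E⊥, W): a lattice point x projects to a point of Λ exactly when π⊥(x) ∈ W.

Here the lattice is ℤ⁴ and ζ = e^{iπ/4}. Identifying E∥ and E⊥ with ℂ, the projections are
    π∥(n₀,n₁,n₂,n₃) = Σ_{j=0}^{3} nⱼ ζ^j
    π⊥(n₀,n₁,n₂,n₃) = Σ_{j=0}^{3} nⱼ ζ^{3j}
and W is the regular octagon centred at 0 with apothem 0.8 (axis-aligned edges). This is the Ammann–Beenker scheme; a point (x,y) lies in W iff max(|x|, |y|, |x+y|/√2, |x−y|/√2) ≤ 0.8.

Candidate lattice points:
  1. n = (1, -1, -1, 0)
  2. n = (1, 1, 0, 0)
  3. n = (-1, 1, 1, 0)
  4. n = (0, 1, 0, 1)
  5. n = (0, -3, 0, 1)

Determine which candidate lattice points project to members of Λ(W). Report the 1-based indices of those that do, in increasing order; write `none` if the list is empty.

2

Internal map: ζ^{3j} for j=0..3 gives (1,0), (−√2/2,√2/2), (0,−1), (√2/2,√2/2).
#1 (1, -1, -1, 0): internal (1.70711, 0.29289); octagon support 1.70711 vs apothem 0.8 → ∉ W
#2 (1, 1, 0, 0): internal (0.29289, 0.70711); octagon support 0.70711 vs apothem 0.8 → ∈ W
#3 (-1, 1, 1, 0): internal (-1.70711, -0.29289); octagon support 1.70711 vs apothem 0.8 → ∉ W
#4 (0, 1, 0, 1): internal (0.00000, 1.41421); octagon support 1.41421 vs apothem 0.8 → ∉ W
#5 (0, -3, 0, 1): internal (2.82843, -1.41421); octagon support 3.00000 vs apothem 0.8 → ∉ W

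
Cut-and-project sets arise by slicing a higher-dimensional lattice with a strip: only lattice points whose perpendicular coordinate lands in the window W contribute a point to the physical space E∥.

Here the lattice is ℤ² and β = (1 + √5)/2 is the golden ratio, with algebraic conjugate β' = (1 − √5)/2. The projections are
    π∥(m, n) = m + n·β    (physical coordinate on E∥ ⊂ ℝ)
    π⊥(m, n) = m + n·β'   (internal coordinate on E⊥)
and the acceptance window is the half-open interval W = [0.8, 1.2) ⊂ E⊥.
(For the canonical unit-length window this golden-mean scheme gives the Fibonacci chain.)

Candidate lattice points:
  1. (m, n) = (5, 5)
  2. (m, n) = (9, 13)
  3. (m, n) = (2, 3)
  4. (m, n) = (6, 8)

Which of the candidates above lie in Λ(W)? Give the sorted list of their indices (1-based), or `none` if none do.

2, 4

Numerically β ≈ 1.618034 and β' = −1/β ≈ -0.618034.
#1 (5,5): internal coord 5 + (5)·β' = +1.909830; +1.909830 ∉ [0.8, 1.2) → out
#2 (9,13): internal coord 9 + (13)·β' = +0.965558; +0.965558 ∈ [0.8, 1.2) → IN Λ
#3 (2,3): internal coord 2 + (3)·β' = +0.145898; +0.145898 ∉ [0.8, 1.2) → out
#4 (6,8): internal coord 6 + (8)·β' = +1.055728; +1.055728 ∈ [0.8, 1.2) → IN Λ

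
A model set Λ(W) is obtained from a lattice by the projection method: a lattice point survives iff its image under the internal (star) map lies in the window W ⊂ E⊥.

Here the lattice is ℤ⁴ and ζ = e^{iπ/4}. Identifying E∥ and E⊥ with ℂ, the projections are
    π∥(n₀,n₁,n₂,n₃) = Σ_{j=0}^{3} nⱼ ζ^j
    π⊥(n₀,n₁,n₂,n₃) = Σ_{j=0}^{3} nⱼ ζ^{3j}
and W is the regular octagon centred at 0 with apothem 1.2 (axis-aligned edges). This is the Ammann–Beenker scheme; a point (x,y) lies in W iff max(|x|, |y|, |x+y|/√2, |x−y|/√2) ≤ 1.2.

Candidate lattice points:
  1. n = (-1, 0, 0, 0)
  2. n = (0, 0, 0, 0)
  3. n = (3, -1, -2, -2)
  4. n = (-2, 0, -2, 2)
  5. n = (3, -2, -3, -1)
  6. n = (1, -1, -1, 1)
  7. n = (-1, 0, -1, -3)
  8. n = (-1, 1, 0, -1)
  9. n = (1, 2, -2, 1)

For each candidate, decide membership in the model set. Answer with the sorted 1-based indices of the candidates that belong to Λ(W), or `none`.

With ζ = e^{iπ/4} the internal vectors are ζ^0,ζ^3,ζ^6,ζ^9.
#1 (-1, 0, 0, 0): internal (-1.000000, 0.000000); octagon support 1.000000 vs apothem 1.2 → ∈ W
#2 (0, 0, 0, 0): internal (0.000000, 0.000000); octagon support 0.000000 vs apothem 1.2 → ∈ W
#3 (3, -1, -2, -2): internal (2.292893, -0.121320); octagon support 2.292893 vs apothem 1.2 → ∉ W
#4 (-2, 0, -2, 2): internal (-0.585786, 3.414214); octagon support 3.414214 vs apothem 1.2 → ∉ W
#5 (3, -2, -3, -1): internal (3.707107, 0.878680); octagon support 3.707107 vs apothem 1.2 → ∉ W
#6 (1, -1, -1, 1): internal (2.414214, 1.000000); octagon support 2.414214 vs apothem 1.2 → ∉ W
#7 (-1, 0, -1, -3): internal (-3.121320, -1.121320); octagon support 3.121320 vs apothem 1.2 → ∉ W
#8 (-1, 1, 0, -1): internal (-2.414214, 0.000000); octagon support 2.414214 vs apothem 1.2 → ∉ W
#9 (1, 2, -2, 1): internal (0.292893, 4.121320); octagon support 4.121320 vs apothem 1.2 → ∉ W

1, 2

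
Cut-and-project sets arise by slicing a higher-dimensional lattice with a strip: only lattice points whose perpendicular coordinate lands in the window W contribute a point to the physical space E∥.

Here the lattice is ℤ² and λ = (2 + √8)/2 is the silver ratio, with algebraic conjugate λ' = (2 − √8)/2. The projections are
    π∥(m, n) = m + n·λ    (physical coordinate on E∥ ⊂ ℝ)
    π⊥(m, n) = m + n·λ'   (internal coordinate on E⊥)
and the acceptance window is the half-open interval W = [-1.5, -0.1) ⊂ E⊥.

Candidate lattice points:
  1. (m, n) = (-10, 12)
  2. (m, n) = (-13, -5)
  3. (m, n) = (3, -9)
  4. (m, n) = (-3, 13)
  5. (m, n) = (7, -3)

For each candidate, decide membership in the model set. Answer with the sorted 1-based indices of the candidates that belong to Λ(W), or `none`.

none

Compute λ' = (2−√8)/2 = -0.41421, so π⊥(m,n) = m -0.41421·n.
[1] lift (-10,12): star map gives -14.97056; window check -1.5 ≤ -14.97056 < -0.1 is false → out
[2] lift (-13,-5): star map gives -10.92893; window check -1.5 ≤ -10.92893 < -0.1 is false → out
[3] lift (3,-9): star map gives 6.72792; window check -1.5 ≤ 6.72792 < -0.1 is false → out
[4] lift (-3,13): star map gives -8.38478; window check -1.5 ≤ -8.38478 < -0.1 is false → out
[5] lift (7,-3): star map gives 8.24264; window check -1.5 ≤ 8.24264 < -0.1 is false → out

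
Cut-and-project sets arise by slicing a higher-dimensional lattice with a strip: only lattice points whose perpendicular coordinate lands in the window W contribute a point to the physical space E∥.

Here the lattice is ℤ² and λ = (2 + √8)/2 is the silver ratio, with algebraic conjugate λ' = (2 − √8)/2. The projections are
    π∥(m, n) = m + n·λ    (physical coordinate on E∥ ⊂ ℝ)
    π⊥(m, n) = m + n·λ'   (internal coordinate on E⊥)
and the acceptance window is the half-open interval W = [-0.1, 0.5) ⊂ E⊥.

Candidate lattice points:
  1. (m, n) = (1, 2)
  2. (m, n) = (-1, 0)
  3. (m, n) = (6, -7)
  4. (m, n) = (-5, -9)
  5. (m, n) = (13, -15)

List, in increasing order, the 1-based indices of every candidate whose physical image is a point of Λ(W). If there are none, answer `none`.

Compute λ' = (2−√8)/2 = -0.41421, so π⊥(m,n) = m -0.41421·n.
candidate 1: (m,n)=(1,2) → π∥ = 1+2·λ ≈ 5.82843, π⊥ = 1+2·λ' ≈ 0.17157 ∈ [-0.1, 0.5) ⇒ IN Λ
candidate 2: (m,n)=(-1,0) → π∥ = -1+0·λ ≈ -1.00000, π⊥ = -1+0·λ' ≈ -1.00000 ∉ [-0.1, 0.5) ⇒ out
candidate 3: (m,n)=(6,-7) → π∥ = 6-7·λ ≈ -10.89949, π⊥ = 6-7·λ' ≈ 8.89949 ∉ [-0.1, 0.5) ⇒ out
candidate 4: (m,n)=(-5,-9) → π∥ = -5-9·λ ≈ -26.72792, π⊥ = -5-9·λ' ≈ -1.27208 ∉ [-0.1, 0.5) ⇒ out
candidate 5: (m,n)=(13,-15) → π∥ = 13-15·λ ≈ -23.21320, π⊥ = 13-15·λ' ≈ 19.21320 ∉ [-0.1, 0.5) ⇒ out

1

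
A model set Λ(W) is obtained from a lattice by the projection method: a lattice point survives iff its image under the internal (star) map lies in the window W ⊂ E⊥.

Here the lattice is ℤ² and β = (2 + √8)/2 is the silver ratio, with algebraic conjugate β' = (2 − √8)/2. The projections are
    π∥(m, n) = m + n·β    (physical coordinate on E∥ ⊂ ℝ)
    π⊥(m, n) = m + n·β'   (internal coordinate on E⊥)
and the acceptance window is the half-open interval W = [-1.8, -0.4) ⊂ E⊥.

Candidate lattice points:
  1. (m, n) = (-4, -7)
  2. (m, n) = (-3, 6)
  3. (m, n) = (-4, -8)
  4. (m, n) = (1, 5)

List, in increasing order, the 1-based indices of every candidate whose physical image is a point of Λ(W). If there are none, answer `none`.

1, 3, 4

Compute β' = (2−√8)/2 = -0.414214, so π⊥(m,n) = m -0.414214·n.
candidate 1: (m,n)=(-4,-7) → π∥ = -4-7·β ≈ -20.899495, π⊥ = -4-7·β' ≈ -1.100505 ∈ [-1.8, -0.4) ⇒ IN Λ
candidate 2: (m,n)=(-3,6) → π∥ = -3+6·β ≈ 11.485281, π⊥ = -3+6·β' ≈ -5.485281 ∉ [-1.8, -0.4) ⇒ out
candidate 3: (m,n)=(-4,-8) → π∥ = -4-8·β ≈ -23.313708, π⊥ = -4-8·β' ≈ -0.686292 ∈ [-1.8, -0.4) ⇒ IN Λ
candidate 4: (m,n)=(1,5) → π∥ = 1+5·β ≈ 13.071068, π⊥ = 1+5·β' ≈ -1.071068 ∈ [-1.8, -0.4) ⇒ IN Λ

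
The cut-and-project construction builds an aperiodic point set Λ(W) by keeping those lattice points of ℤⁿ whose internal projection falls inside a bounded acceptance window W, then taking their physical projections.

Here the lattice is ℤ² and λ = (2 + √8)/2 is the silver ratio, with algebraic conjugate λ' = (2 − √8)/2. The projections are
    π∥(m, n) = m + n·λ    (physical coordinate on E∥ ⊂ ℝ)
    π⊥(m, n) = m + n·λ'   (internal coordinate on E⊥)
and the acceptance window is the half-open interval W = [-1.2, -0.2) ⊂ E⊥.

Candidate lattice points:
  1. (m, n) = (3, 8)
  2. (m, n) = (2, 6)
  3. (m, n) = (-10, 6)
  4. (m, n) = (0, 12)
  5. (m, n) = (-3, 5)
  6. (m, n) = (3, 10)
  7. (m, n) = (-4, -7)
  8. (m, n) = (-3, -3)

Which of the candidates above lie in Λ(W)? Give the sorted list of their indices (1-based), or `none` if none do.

1, 2, 6, 7

Numerically λ ≈ 2.4142 and λ' = −1/λ ≈ -0.4142.
[1] lift (3,8): star map gives -0.3137; window check -1.2 ≤ -0.3137 < -0.2 is true → IN Λ
[2] lift (2,6): star map gives -0.4853; window check -1.2 ≤ -0.4853 < -0.2 is true → IN Λ
[3] lift (-10,6): star map gives -12.4853; window check -1.2 ≤ -12.4853 < -0.2 is false → out
[4] lift (0,12): star map gives -4.9706; window check -1.2 ≤ -4.9706 < -0.2 is false → out
[5] lift (-3,5): star map gives -5.0711; window check -1.2 ≤ -5.0711 < -0.2 is false → out
[6] lift (3,10): star map gives -1.1421; window check -1.2 ≤ -1.1421 < -0.2 is true → IN Λ
[7] lift (-4,-7): star map gives -1.1005; window check -1.2 ≤ -1.1005 < -0.2 is true → IN Λ
[8] lift (-3,-3): star map gives -1.7574; window check -1.2 ≤ -1.7574 < -0.2 is false → out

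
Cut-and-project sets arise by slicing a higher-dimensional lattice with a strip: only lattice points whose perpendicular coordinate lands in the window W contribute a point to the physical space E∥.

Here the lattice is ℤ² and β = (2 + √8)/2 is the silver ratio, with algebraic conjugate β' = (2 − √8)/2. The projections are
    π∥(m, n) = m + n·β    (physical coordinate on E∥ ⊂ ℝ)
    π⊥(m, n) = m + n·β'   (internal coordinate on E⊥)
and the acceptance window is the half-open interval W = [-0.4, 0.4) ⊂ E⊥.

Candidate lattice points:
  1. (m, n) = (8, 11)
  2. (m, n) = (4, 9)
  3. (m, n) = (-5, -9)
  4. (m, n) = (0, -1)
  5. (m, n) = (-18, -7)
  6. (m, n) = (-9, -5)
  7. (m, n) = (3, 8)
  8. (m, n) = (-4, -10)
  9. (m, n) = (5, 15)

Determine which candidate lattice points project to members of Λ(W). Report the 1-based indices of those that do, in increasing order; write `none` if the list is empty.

Compute β' = (2−√8)/2 = -0.41421, so π⊥(m,n) = m -0.41421·n.
[1] lift (8,11): star map gives 3.44365; window check -0.4 ≤ 3.44365 < 0.4 is false → out
[2] lift (4,9): star map gives 0.27208; window check -0.4 ≤ 0.27208 < 0.4 is true → IN Λ
[3] lift (-5,-9): star map gives -1.27208; window check -0.4 ≤ -1.27208 < 0.4 is false → out
[4] lift (0,-1): star map gives 0.41421; window check -0.4 ≤ 0.41421 < 0.4 is false → out
[5] lift (-18,-7): star map gives -15.10051; window check -0.4 ≤ -15.10051 < 0.4 is false → out
[6] lift (-9,-5): star map gives -6.92893; window check -0.4 ≤ -6.92893 < 0.4 is false → out
[7] lift (3,8): star map gives -0.31371; window check -0.4 ≤ -0.31371 < 0.4 is true → IN Λ
[8] lift (-4,-10): star map gives 0.14214; window check -0.4 ≤ 0.14214 < 0.4 is true → IN Λ
[9] lift (5,15): star map gives -1.21320; window check -0.4 ≤ -1.21320 < 0.4 is false → out

2, 7, 8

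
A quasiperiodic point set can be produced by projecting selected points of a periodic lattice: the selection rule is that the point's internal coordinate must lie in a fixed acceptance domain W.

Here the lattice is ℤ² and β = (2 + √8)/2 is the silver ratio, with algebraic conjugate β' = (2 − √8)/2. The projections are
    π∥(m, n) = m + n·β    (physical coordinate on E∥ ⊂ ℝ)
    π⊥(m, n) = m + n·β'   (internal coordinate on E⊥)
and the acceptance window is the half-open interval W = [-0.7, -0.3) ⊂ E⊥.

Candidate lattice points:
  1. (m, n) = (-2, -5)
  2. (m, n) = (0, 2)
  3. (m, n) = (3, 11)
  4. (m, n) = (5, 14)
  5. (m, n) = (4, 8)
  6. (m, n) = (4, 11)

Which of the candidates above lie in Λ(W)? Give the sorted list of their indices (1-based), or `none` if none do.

6

β' = (2−√8)/2 ≈ -0.414214.
candidate 1: (m,n)=(-2,-5) → π∥ = -2-5·β ≈ -14.071068, π⊥ = -2-5·β' ≈ 0.071068 ∉ [-0.7, -0.3) ⇒ out
candidate 2: (m,n)=(0,2) → π∥ = 0+2·β ≈ 4.828427, π⊥ = 0+2·β' ≈ -0.828427 ∉ [-0.7, -0.3) ⇒ out
candidate 3: (m,n)=(3,11) → π∥ = 3+11·β ≈ 29.556349, π⊥ = 3+11·β' ≈ -1.556349 ∉ [-0.7, -0.3) ⇒ out
candidate 4: (m,n)=(5,14) → π∥ = 5+14·β ≈ 38.798990, π⊥ = 5+14·β' ≈ -0.798990 ∉ [-0.7, -0.3) ⇒ out
candidate 5: (m,n)=(4,8) → π∥ = 4+8·β ≈ 23.313708, π⊥ = 4+8·β' ≈ 0.686292 ∉ [-0.7, -0.3) ⇒ out
candidate 6: (m,n)=(4,11) → π∥ = 4+11·β ≈ 30.556349, π⊥ = 4+11·β' ≈ -0.556349 ∈ [-0.7, -0.3) ⇒ IN Λ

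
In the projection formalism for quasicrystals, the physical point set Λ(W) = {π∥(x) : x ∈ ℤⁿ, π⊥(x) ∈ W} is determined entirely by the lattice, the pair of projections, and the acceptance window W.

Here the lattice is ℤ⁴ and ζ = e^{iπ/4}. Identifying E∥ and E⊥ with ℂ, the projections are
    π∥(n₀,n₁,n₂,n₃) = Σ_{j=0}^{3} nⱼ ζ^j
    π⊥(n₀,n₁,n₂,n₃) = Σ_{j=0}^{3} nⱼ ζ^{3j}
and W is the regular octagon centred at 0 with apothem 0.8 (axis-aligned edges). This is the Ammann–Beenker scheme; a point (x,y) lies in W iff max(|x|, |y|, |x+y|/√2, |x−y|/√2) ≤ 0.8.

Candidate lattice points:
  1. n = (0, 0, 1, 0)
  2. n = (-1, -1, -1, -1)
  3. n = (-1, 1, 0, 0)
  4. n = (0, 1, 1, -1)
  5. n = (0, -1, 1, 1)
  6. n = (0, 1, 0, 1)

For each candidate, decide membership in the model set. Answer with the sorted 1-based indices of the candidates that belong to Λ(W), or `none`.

none

With ζ = e^{iπ/4} the internal vectors are ζ^0,ζ^3,ζ^6,ζ^9.
candidate 1: n = (0, 0, 1, 0) → π⊥ ≈ (+0.000000, -1.000000); max(|x|,|y|,|x±y|/√2) = 1.000000 > 0.8 ⇒ ∉ W
candidate 2: n = (-1, -1, -1, -1) → π⊥ ≈ (-1.000000, -0.414214); max(|x|,|y|,|x±y|/√2) = 1.000000 > 0.8 ⇒ ∉ W
candidate 3: n = (-1, 1, 0, 0) → π⊥ ≈ (-1.707107, +0.707107); max(|x|,|y|,|x±y|/√2) = 1.707107 > 0.8 ⇒ ∉ W
candidate 4: n = (0, 1, 1, -1) → π⊥ ≈ (-1.414214, -1.000000); max(|x|,|y|,|x±y|/√2) = 1.707107 > 0.8 ⇒ ∉ W
candidate 5: n = (0, -1, 1, 1) → π⊥ ≈ (+1.414214, -1.000000); max(|x|,|y|,|x±y|/√2) = 1.707107 > 0.8 ⇒ ∉ W
candidate 6: n = (0, 1, 0, 1) → π⊥ ≈ (+0.000000, +1.414214); max(|x|,|y|,|x±y|/√2) = 1.414214 > 0.8 ⇒ ∉ W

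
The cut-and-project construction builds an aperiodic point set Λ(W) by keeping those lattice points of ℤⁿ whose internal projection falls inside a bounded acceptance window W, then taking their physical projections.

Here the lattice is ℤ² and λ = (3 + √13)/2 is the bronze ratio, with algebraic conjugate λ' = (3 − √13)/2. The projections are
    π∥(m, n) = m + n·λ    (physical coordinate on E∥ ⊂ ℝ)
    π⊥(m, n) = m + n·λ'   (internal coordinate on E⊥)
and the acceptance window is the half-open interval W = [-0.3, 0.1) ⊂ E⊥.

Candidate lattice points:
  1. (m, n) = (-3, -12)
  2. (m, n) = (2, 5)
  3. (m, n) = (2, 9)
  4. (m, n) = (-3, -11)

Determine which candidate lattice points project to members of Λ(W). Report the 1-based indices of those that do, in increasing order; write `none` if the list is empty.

none

Compute λ' = (3−√13)/2 = -0.3028, so π⊥(m,n) = m -0.3028·n.
[1] lift (-3,-12): star map gives 0.6333; window check -0.3 ≤ 0.6333 < 0.1 is false → out
[2] lift (2,5): star map gives 0.4861; window check -0.3 ≤ 0.4861 < 0.1 is false → out
[3] lift (2,9): star map gives -0.7250; window check -0.3 ≤ -0.7250 < 0.1 is false → out
[4] lift (-3,-11): star map gives 0.3305; window check -0.3 ≤ 0.3305 < 0.1 is false → out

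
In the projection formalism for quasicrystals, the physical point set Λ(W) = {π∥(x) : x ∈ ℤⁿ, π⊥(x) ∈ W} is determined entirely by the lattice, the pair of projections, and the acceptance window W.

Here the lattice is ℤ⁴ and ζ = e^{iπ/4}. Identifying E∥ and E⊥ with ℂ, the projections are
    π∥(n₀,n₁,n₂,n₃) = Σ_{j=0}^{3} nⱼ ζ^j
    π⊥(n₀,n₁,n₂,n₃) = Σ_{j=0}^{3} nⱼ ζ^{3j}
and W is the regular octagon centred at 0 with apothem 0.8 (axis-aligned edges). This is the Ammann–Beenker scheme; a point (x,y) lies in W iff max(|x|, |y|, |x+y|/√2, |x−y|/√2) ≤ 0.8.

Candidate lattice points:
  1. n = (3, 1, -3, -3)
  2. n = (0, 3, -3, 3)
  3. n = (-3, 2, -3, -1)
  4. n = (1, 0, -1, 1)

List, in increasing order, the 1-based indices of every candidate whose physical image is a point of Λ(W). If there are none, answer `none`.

none

With ζ = e^{iπ/4} the internal vectors are ζ^0,ζ^3,ζ^6,ζ^9.
#1 (3, 1, -3, -3): internal (0.171573, 1.585786); octagon support 1.585786 vs apothem 0.8 → ∉ W
#2 (0, 3, -3, 3): internal (0.000000, 7.242641); octagon support 7.242641 vs apothem 0.8 → ∉ W
#3 (-3, 2, -3, -1): internal (-5.121320, 3.707107); octagon support 6.242641 vs apothem 0.8 → ∉ W
#4 (1, 0, -1, 1): internal (1.707107, 1.707107); octagon support 2.414214 vs apothem 0.8 → ∉ W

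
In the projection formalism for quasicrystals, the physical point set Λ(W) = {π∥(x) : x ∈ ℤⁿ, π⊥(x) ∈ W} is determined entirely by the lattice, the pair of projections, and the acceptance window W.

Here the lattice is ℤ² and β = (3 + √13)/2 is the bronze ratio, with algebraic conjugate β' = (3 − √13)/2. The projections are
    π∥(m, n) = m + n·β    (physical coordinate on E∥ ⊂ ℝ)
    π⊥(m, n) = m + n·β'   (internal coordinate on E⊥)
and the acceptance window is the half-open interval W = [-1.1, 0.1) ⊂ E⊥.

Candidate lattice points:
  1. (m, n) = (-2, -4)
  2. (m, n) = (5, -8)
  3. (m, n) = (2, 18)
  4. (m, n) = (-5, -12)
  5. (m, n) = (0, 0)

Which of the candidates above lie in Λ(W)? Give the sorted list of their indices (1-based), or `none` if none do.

1, 5

Compute β' = (3−√13)/2 = -0.30278, so π⊥(m,n) = m -0.30278·n.
[1] lift (-2,-4): star map gives -0.78890; window check -1.1 ≤ -0.78890 < 0.1 is true → IN Λ
[2] lift (5,-8): star map gives 7.42221; window check -1.1 ≤ 7.42221 < 0.1 is false → out
[3] lift (2,18): star map gives -3.44996; window check -1.1 ≤ -3.44996 < 0.1 is false → out
[4] lift (-5,-12): star map gives -1.36669; window check -1.1 ≤ -1.36669 < 0.1 is false → out
[5] lift (0,0): star map gives 0.00000; window check -1.1 ≤ 0.00000 < 0.1 is true → IN Λ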